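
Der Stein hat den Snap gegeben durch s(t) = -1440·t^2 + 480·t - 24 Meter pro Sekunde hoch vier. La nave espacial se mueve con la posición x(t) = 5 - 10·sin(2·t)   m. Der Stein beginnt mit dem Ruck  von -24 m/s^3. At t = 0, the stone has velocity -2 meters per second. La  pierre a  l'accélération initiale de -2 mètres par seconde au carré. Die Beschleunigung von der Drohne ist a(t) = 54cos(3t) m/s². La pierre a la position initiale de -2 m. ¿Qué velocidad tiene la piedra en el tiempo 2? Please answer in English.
We must find the integral of our snap equation s(t) = -1440·t^2 + 480·t - 24 3 times. Integrating snap and using the initial condition j(0) = -24, we get j(t) = -480·t^3 + 240·t^2 - 24·t - 24. Taking ∫j(t)dt and applying a(0) = -2, we find a(t) = -120·t^4 + 80·t^3 - 12·t^2 - 24·t - 2. Finding the integral of a(t) and using v(0) = -2: v(t) = -24·t^5 + 20·t^4 - 4·t^3 - 12·t^2 - 2·t - 2. Using v(t) = -24·t^5 + 20·t^4 - 4·t^3 - 12·t^2 - 2·t - 2 and substituting t = 2, we find v = -534.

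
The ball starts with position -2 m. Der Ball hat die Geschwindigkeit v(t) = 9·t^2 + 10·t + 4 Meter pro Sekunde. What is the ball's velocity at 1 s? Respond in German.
Aus der Gleichung für die Geschwindigkeit v(t) = 9·t^2 + 10·t + 4, setzen wir t = 1 ein und erhalten v = 23.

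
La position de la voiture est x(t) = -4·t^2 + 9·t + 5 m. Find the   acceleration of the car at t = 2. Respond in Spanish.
Debemos derivar nuestra ecuación de la posición x(t) = -4·t^2 + 9·t + 5 2 veces. Tomando d/dt de x(t), encontramos v(t) = 9 - 8·t. La derivada de la velocidad da la aceleración: a(t) = -8. Tenemos la aceleración a(t) = -8. Sustituyendo t = 2: a(2) = -8.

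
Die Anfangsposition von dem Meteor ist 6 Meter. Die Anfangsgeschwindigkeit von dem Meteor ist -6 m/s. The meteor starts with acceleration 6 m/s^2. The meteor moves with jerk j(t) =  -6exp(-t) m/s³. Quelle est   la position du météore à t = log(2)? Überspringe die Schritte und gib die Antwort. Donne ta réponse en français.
La réponse est 3.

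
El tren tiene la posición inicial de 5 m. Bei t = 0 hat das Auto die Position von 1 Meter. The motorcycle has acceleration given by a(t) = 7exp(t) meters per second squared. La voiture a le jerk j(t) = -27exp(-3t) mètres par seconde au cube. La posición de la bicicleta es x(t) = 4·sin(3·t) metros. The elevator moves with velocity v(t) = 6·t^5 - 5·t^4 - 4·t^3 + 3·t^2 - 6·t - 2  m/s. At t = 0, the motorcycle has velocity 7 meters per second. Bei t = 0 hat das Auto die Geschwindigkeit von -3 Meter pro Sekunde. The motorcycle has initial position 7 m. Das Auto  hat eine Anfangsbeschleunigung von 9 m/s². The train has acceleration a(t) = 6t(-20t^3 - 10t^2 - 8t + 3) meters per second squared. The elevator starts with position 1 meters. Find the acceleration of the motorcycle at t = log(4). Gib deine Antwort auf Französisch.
En utilisant a(t) = 7·exp(t) et en substituant t = log(4), nous trouvons a = 28.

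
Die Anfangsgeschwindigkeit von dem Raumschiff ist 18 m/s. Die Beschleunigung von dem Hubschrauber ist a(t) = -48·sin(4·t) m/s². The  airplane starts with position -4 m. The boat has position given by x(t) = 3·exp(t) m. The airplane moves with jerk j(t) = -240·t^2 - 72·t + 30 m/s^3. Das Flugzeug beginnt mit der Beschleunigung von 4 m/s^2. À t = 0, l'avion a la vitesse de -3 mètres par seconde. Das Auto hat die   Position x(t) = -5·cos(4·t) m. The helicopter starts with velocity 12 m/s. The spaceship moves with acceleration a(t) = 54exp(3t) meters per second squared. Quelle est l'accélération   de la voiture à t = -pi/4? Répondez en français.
Pour résoudre ceci, nous devons prendre 2 dérivées de notre équation de la position x(t) = -5·cos(4·t). En dérivant la position, nous obtenons la vitesse: v(t) = 20·sin(4·t). En dérivant la vitesse, nous obtenons l'accélération: a(t) = 80·cos(4·t). Nous avons l'accélération a(t) = 80·cos(4·t). En substituant t = -pi/4: a(-pi/4) = -80.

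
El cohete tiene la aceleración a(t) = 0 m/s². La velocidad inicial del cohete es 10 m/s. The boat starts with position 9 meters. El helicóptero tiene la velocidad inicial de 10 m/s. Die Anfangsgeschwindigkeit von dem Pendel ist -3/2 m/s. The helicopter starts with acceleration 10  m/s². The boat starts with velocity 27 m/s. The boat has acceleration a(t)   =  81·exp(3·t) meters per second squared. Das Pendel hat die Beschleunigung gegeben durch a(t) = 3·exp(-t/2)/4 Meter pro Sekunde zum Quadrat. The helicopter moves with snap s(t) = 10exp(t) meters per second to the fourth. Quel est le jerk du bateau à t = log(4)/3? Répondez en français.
Nous devons dériver notre équation de l'accélération a(t) = 81·exp(3·t) 1 fois. La dérivée de l'accélération donne le jerk: j(t) = 243·exp(3·t). En utilisant j(t) = 243·exp(3·t) et en substituant t = log(4)/3, nous trouvons j = 972.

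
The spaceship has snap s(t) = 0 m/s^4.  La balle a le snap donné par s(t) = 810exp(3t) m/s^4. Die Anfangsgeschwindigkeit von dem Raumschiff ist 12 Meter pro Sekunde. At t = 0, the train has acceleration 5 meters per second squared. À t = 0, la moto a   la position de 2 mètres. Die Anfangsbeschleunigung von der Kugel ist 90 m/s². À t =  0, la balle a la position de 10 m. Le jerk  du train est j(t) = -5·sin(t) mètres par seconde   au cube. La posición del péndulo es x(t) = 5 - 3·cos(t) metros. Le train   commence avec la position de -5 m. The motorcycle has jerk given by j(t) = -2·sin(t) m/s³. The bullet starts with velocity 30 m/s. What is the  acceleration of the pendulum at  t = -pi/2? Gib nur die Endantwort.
The answer is 0.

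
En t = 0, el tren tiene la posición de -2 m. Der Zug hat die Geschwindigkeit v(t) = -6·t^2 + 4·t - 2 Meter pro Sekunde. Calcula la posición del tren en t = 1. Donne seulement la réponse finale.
En t = 1, x = -4.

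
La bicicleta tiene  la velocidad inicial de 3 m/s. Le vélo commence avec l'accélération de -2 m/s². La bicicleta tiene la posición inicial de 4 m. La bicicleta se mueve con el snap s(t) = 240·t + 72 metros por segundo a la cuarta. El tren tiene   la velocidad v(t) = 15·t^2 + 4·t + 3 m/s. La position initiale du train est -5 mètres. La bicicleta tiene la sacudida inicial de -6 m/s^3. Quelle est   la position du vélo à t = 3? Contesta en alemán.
Um dies zu lösen, müssen wir 4 Integrale unserer Gleichung für den Snap s(t) = 240·t + 72 finden. Mit ∫s(t)dt und Anwendung von j(0) = -6, finden wir j(t) = 120·t^2 + 72·t - 6. Mit ∫j(t)dt und Anwendung von a(0) = -2, finden wir a(t) = 40·t^3 + 36·t^2 - 6·t - 2. Mit ∫a(t)dt und Anwendung von v(0) = 3, finden wir v(t) = 10·t^4 + 12·t^3 - 3·t^2 - 2·t + 3. Die Stammfunktion von der Geschwindigkeit ist die Position. Mit x(0) = 4 erhalten wir x(t) = 2·t^5 + 3·t^4 - t^3 - t^2 + 3·t + 4. Mit x(t) = 2·t^5 + 3·t^4 - t^3 - t^2 + 3·t + 4 und Einsetzen von t = 3, finden wir x = 706.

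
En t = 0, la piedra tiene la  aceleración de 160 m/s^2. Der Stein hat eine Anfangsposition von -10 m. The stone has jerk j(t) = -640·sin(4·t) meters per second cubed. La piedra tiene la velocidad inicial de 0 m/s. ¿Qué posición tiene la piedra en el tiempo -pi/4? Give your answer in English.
To solve this, we need to take 3 antiderivatives of our jerk equation j(t) = -640·sin(4·t). Integrating jerk and using the initial condition a(0) = 160, we get a(t) = 160·cos(4·t). The antiderivative of acceleration is velocity. Using v(0) = 0, we get v(t) = 40·sin(4·t). Taking ∫v(t)dt and applying x(0) = -10, we find x(t) = -10·cos(4·t). From the given position equation x(t) = -10·cos(4·t), we substitute t = -pi/4 to get x = 10.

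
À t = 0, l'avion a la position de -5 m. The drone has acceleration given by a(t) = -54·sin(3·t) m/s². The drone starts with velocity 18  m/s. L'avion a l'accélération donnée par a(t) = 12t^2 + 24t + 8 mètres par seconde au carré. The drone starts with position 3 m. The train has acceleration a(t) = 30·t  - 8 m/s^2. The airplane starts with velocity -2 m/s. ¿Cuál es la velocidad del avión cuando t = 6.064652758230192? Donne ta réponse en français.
Nous devons trouver l'intégrale de notre équation de l'accélération a(t) = 12·t^2 + 24·t + 8 1 fois. La primitive de l'accélération est la vitesse. En utilisant v(0) = -2, nous obtenons v(t) = 4·t^3 + 12·t^2 + 8·t - 2. En utilisant v(t) = 4·t^3 + 12·t^2 + 8·t - 2 et en substituant t = 6.064652758230192, nous trouvons v = 1380.10941004349.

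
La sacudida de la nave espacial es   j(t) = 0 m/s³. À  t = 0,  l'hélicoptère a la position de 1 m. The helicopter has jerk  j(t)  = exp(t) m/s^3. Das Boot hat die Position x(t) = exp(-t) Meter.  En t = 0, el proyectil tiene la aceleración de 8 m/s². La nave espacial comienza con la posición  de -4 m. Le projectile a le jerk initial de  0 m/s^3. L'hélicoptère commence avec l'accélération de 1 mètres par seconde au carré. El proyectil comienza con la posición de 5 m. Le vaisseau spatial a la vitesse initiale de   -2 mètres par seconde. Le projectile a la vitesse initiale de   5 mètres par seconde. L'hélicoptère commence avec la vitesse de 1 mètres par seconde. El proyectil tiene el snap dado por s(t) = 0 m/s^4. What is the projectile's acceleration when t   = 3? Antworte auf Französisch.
En partant du snap s(t) = 0, nous prenons 2 intégrales. En prenant ∫s(t)dt et en appliquant j(0) = 0, nous trouvons j(t) = 0. En prenant ∫j(t)dt et en appliquant a(0) = 8, nous trouvons a(t) = 8. Nous avons l'accélération a(t) = 8. En substituant t = 3: a(3) = 8.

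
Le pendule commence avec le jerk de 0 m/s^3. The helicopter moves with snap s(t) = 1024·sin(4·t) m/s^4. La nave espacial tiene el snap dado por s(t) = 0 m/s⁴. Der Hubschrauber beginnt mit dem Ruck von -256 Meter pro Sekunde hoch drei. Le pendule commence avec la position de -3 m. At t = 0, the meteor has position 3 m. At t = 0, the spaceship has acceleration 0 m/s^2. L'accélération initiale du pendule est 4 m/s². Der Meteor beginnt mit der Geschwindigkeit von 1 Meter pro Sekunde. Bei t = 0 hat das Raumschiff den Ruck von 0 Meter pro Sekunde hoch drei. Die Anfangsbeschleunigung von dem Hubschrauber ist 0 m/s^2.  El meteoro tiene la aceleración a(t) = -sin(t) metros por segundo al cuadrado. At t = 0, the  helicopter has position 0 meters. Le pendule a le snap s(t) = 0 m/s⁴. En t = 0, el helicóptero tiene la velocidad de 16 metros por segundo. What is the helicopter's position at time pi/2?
We need to integrate our snap equation s(t) = 1024·sin(4·t) 4 times. Taking ∫s(t)dt and applying j(0) = -256, we find j(t) = -256·cos(4·t). The integral of jerk, with a(0) = 0, gives acceleration: a(t) = -64·sin(4·t). The antiderivative of acceleration is velocity. Using v(0) = 16, we get v(t) = 16·cos(4·t). The integral of velocity is position. Using x(0) = 0, we get x(t) = 4·sin(4·t). Using x(t) = 4·sin(4·t) and substituting t = pi/2, we find x = 0.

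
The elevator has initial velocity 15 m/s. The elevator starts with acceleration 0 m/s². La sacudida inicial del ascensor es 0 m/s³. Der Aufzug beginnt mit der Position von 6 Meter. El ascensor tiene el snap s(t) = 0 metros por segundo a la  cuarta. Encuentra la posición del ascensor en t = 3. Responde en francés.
Nous devons intégrer notre équation du snap s(t) = 0 4 fois. En prenant ∫s(t)dt et en appliquant j(0) = 0, nous trouvons j(t) = 0. En intégrant le jerk et en utilisant la condition initiale a(0) = 0, nous obtenons a(t) = 0. En intégrant l'accélération et en utilisant la condition initiale v(0) = 15, nous obtenons v(t) = 15. En prenant ∫v(t)dt et en appliquant x(0) = 6, nous trouvons x(t) = 15·t + 6. Nous avons la position x(t) = 15·t + 6. En substituant t = 3: x(3) = 51.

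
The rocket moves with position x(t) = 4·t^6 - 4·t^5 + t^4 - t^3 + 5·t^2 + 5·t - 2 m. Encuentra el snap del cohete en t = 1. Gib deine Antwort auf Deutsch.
Ausgehend von der Position x(t) = 4·t^6 - 4·t^5 + t^4 - t^3 + 5·t^2 + 5·t - 2, nehmen wir 4 Ableitungen. Durch Ableiten von der Position erhalten wir die Geschwindigkeit: v(t) = 24·t^5 - 20·t^4 + 4·t^3 - 3·t^2 + 10·t + 5. Durch Ableiten von der Geschwindigkeit erhalten wir die Beschleunigung: a(t) = 120·t^4 - 80·t^3 + 12·t^2 - 6·t + 10. Die Ableitung von der Beschleunigung ergibt den Ruck: j(t) = 480·t^3 - 240·t^2 + 24·t - 6. Mit d/dt von j(t) finden wir s(t) = 1440·t^2 - 480·t + 24. Aus der Gleichung für den Snap s(t) = 1440·t^2 - 480·t + 24, setzen wir t = 1 ein und erhalten s = 984.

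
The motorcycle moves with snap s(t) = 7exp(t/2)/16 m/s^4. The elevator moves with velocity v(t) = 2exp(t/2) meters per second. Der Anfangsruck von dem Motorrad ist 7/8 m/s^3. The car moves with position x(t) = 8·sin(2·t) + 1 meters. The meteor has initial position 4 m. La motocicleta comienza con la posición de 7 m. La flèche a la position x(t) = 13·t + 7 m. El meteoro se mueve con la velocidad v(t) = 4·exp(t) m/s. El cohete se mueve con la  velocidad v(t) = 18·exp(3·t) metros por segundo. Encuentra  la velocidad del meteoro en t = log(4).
Usando v(t) = 4·exp(t) y sustituyendo t = log(4), encontramos v = 16.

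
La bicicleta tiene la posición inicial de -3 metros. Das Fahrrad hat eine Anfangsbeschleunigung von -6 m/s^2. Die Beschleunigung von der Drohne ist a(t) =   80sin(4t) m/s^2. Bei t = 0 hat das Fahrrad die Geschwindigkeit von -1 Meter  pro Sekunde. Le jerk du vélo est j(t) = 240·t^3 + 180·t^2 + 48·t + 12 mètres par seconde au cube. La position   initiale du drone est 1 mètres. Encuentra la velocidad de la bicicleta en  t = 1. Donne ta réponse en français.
En partant du jerk j(t) = 240·t^3 + 180·t^2 + 48·t + 12, nous prenons 2 intégrales. En prenant ∫j(t)dt et en appliquant a(0) = -6, nous trouvons a(t) = 60·t^4 + 60·t^3 + 24·t^2 + 12·t - 6. La primitive de l'accélération est la vitesse. En utilisant v(0) = -1, nous obtenons v(t) = 12·t^5 + 15·t^4 + 8·t^3 + 6·t^2 - 6·t - 1. En utilisant v(t) = 12·t^5 + 15·t^4 + 8·t^3 + 6·t^2 - 6·t - 1 et en substituant t = 1, nous trouvons v = 34.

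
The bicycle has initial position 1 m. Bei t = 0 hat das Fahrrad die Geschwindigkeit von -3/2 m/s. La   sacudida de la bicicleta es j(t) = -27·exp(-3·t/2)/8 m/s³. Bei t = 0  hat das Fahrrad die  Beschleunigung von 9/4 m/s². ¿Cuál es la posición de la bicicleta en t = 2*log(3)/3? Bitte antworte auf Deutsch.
Wir müssen die Stammfunktion unserer Gleichung für den Ruck j(t) = -27·exp(-3·t/2)/8 3-mal finden. Das Integral von dem Ruck, mit a(0) = 9/4, ergibt die Beschleunigung: a(t) = 9·exp(-3·t/2)/4. Das Integral von der Beschleunigung ist die Geschwindigkeit. Mit v(0) = -3/2 erhalten wir v(t) = -3·exp(-3·t/2)/2. Die Stammfunktion von der Geschwindigkeit ist die Position. Mit x(0) = 1 erhalten wir x(t) = exp(-3·t/2). Mit x(t) = exp(-3·t/2) und Einsetzen von t = 2*log(3)/3, finden wir x = 1/3.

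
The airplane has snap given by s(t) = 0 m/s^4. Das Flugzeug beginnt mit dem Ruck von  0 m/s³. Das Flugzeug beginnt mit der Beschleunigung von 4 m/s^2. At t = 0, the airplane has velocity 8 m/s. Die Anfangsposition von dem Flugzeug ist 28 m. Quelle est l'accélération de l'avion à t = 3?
Nous devons intégrer notre équation du snap s(t) = 0 2 fois. En prenant ∫s(t)dt et en appliquant j(0) = 0, nous trouvons j(t) = 0. L'intégrale du jerk, avec a(0) = 4, donne l'accélération: a(t) = 4. Nous avons l'accélération a(t) = 4. En substituant t = 3: a(3) = 4.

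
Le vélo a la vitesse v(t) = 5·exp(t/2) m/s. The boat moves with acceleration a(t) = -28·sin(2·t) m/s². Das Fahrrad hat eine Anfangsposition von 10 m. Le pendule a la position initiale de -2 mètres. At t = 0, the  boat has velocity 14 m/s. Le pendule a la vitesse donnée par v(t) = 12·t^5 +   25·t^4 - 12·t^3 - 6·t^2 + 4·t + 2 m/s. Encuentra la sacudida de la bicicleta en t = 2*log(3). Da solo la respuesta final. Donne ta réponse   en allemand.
Der Ruck bei t = 2*log(3) ist j = 15/4.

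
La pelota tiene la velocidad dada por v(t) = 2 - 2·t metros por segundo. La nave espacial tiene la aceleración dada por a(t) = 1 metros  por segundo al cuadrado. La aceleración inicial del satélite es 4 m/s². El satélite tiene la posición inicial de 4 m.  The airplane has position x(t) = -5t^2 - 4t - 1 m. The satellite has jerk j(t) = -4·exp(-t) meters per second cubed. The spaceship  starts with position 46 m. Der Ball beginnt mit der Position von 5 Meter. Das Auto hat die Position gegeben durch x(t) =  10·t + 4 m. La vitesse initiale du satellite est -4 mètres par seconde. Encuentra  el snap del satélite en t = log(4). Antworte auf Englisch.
We must differentiate our jerk equation j(t) = -4·exp(-t) 1 time. The derivative of jerk gives snap: s(t) = 4·exp(-t). We have snap s(t) = 4·exp(-t). Substituting t = log(4): s(log(4)) = 1.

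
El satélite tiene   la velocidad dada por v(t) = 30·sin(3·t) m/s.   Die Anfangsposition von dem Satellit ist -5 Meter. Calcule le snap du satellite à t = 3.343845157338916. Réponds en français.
Nous devons dériver notre équation de la vitesse v(t) = 30·sin(3·t) 3 fois. En prenant d/dt de v(t), nous trouvons a(t) = 90·cos(3·t). En prenant d/dt de a(t), nous trouvons j(t) = -270·sin(3·t). La dérivée du jerk donne le snap: s(t) = -810·cos(3·t). De l'équation du snap s(t) = -810·cos(3·t), nous substituons t = 3.343845157338916 pour obtenir s = 665.415989909214.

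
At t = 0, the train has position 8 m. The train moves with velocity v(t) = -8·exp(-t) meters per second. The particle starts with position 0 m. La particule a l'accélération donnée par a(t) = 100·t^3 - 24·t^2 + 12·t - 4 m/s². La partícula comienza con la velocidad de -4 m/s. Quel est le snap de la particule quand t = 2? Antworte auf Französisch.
Pour résoudre ceci, nous devons prendre 2 dérivées de notre équation de l'accélération a(t) = 100·t^3 - 24·t^2 + 12·t - 4. En dérivant l'accélération, nous obtenons le jerk: j(t) = 300·t^2 - 48·t + 12. En prenant d/dt de j(t), nous trouvons s(t) = 600·t - 48. En utilisant s(t) = 600·t - 48 et en substituant t = 2, nous trouvons s = 1152.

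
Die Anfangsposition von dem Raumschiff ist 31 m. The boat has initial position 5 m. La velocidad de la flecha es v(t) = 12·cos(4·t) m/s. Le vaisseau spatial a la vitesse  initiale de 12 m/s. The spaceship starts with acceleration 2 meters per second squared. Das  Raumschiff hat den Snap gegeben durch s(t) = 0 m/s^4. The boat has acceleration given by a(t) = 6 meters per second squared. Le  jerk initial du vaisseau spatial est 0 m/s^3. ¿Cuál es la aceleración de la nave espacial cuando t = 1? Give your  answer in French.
Pour résoudre ceci, nous devons prendre 2 intégrales de notre équation du snap s(t) = 0. L'intégrale du snap, avec j(0) = 0, donne le jerk: j(t) = 0. La primitive du jerk, avec a(0) = 2, donne l'accélération: a(t) = 2. Nous avons l'accélération a(t) = 2. En substituant t = 1: a(1) = 2.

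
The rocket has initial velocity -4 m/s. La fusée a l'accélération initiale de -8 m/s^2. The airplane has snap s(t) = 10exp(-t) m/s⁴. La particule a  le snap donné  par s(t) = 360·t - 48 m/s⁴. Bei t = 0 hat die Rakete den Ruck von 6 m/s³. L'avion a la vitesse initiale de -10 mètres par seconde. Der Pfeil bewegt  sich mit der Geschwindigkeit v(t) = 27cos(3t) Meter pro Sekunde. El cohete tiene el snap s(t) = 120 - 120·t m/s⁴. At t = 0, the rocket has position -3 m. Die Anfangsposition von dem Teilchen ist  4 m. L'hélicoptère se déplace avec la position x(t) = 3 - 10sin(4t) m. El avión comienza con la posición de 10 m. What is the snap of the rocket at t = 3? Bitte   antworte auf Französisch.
De l'équation du snap s(t) = 120 - 120·t, nous substituons t = 3 pour obtenir s = -240.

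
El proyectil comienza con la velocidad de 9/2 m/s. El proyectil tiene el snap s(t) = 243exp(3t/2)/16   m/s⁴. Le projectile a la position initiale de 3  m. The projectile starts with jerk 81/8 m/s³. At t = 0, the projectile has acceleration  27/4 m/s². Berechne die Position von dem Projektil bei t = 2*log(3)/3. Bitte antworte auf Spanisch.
Para resolver esto, necesitamos tomar 4 integrales de nuestra ecuación del snap s(t) = 243·exp(3·t/2)/16. Tomando ∫s(t)dt y aplicando j(0) = 81/8, encontramos j(t) = 81·exp(3·t/2)/8. La integral de la sacudida, con a(0) = 27/4, da la aceleración: a(t) = 27·exp(3·t/2)/4. La integral de la aceleración es la velocidad. Usando v(0) = 9/2, obtenemos v(t) = 9·exp(3·t/2)/2. La integral de la velocidad, con x(0) = 3, da la posición: x(t) = 3·exp(3·t/2). Usando x(t) = 3·exp(3·t/2) y sustituyendo t = 2*log(3)/3, encontramos x = 9.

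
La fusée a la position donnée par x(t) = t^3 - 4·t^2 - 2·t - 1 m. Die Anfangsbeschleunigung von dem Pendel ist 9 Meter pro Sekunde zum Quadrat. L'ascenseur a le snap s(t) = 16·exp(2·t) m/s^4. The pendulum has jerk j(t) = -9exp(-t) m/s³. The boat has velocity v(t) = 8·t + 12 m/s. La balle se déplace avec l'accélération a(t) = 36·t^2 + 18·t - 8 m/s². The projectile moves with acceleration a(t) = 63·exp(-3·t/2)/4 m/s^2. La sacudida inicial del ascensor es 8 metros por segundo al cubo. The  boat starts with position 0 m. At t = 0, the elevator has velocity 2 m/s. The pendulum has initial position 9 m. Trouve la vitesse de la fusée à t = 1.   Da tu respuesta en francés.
Pour résoudre ceci, nous devons prendre 1 dérivée de notre équation de la position x(t) = t^3 - 4·t^2 - 2·t - 1. En dérivant la position, nous obtenons la vitesse: v(t) = 3·t^2 - 8·t - 2. En utilisant v(t) = 3·t^2 - 8·t - 2 et en substituant t = 1, nous trouvons v = -7.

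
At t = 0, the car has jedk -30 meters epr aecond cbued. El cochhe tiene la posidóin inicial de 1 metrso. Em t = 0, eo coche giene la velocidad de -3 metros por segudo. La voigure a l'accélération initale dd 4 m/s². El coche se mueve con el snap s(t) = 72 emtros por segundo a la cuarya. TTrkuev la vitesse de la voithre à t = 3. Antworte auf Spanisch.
Necesitamos integrar nuestra ecuación del snap s(t) = 72 3 veces. La integral del snap, con j(0) = -30, da la sacudida: j(t) = 72·t - 30. Integrando la sacudida y usando la condición inicial a(0) = 4, obtenemos a(t) = 36·t^2 - 30·t + 4. Tomando ∫a(t)dt y aplicando v(0) = -3, encontramos v(t) = 12·t^3 - 15·t^2 + 4·t - 3. Tenemos la velocidad v(t) = 12·t^3 - 15·t^2 + 4·t - 3. Sustituyendo t = 3: v(3) = 198.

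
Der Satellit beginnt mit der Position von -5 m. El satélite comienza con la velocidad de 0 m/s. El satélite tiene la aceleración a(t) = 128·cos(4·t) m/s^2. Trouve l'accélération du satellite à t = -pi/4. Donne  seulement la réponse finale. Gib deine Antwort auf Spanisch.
a(-pi/4) = -128.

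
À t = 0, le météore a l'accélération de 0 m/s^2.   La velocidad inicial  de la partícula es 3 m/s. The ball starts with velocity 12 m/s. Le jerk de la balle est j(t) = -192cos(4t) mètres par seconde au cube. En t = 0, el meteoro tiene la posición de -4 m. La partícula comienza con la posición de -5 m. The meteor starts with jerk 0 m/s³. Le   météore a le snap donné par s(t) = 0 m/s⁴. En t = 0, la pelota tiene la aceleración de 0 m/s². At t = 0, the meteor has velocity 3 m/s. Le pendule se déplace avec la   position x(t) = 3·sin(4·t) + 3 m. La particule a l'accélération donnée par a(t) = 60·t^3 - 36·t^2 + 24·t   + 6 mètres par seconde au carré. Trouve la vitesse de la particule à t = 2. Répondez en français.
Pour résoudre ceci, nous devons prendre 1 intégrale de notre équation de l'accélération a(t) = 60·t^3 - 36·t^2 + 24·t + 6. En prenant ∫a(t)dt et en appliquant v(0) = 3, nous trouvons v(t) = 15·t^4 - 12·t^3 + 12·t^2 + 6·t + 3. En utilisant v(t) = 15·t^4 - 12·t^3 + 12·t^2 + 6·t + 3 et en substituant t = 2, nous trouvons v = 207.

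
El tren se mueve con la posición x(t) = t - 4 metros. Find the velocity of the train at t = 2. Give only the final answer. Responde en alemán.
Bei t = 2, v = 1.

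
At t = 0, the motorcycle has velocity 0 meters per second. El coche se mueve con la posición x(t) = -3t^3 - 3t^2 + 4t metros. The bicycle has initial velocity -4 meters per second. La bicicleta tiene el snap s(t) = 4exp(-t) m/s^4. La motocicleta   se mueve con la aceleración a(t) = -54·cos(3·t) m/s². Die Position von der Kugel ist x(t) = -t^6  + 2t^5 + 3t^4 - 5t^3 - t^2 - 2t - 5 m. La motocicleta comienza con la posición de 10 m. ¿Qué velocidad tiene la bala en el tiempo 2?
Partiendo de la posición x(t) = -t^6 + 2·t^5 + 3·t^4 - 5·t^3 - t^2 - 2·t - 5, tomamos 1 derivada. Derivando la posición, obtenemos la velocidad: v(t) = -6·t^5 + 10·t^4 + 12·t^3 - 15·t^2 - 2·t - 2. De la ecuación de la velocidad v(t) = -6·t^5 + 10·t^4 + 12·t^3 - 15·t^2 - 2·t - 2, sustituimos t = 2 para obtener v = -2.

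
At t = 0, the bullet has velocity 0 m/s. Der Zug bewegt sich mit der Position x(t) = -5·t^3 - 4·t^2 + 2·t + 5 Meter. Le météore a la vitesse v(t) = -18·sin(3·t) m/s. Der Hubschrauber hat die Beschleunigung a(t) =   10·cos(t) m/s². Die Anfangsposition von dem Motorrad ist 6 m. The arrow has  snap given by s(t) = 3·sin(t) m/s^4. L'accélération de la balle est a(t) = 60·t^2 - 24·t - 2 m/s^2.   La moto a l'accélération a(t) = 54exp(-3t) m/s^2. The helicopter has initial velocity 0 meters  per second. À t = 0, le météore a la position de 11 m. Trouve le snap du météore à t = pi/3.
En partant de la vitesse v(t) = -18·sin(3·t), nous prenons 3 dérivées. La dérivée de la vitesse donne l'accélération: a(t) = -54·cos(3·t). En prenant d/dt de a(t), nous trouvons j(t) = 162·sin(3·t). En prenant d/dt de j(t), nous trouvons s(t) = 486·cos(3·t). En utilisant s(t) = 486·cos(3·t) et en substituant t = pi/3, nous trouvons s = -486.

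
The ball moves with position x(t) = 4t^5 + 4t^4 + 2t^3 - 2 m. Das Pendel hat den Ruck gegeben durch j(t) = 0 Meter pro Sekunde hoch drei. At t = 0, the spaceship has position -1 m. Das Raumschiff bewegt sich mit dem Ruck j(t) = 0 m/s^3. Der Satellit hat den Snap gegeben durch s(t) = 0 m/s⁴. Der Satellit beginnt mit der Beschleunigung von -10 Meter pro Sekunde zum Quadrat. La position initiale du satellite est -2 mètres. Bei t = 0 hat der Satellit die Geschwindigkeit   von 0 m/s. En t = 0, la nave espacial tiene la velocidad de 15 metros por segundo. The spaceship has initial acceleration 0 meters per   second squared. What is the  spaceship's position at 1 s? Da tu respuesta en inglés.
To find the answer, we compute 3 integrals of j(t) = 0. Integrating jerk and using the initial condition a(0) = 0, we get a(t) = 0. Taking ∫a(t)dt and applying v(0) = 15, we find v(t) = 15. The antiderivative of velocity, with x(0) = -1, gives position: x(t) = 15·t - 1. From the given position equation x(t) = 15·t - 1, we substitute t = 1 to get x = 14.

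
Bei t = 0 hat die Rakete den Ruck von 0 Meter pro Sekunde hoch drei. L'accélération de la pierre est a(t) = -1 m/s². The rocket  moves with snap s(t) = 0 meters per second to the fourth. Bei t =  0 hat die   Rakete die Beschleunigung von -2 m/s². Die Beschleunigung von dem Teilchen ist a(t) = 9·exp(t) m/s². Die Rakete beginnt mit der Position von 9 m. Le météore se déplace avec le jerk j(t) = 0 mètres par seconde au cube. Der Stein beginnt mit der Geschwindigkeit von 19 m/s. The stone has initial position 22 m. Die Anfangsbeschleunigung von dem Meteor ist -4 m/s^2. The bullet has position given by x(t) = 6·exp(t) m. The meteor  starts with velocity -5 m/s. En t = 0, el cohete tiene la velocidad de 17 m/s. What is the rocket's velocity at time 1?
To find the answer, we compute 3 integrals of s(t) = 0. The integral of snap, with j(0) = 0, gives jerk: j(t) = 0. The integral of jerk is acceleration. Using a(0) = -2, we get a(t) = -2. Finding the integral of a(t) and using v(0) = 17: v(t) = 17 - 2·t. Using v(t) = 17 - 2·t and substituting t = 1, we find v = 15.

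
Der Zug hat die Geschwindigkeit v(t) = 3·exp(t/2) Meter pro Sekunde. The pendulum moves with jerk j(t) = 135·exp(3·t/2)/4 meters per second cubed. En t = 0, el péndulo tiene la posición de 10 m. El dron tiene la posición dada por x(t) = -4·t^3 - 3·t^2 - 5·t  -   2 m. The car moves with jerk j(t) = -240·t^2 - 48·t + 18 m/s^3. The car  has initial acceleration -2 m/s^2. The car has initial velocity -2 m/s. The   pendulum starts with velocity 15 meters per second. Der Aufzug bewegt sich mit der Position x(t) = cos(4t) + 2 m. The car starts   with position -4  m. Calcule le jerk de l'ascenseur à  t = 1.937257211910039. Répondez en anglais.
We must differentiate our position equation x(t) = cos(4·t) + 2 3 times. The derivative of position gives velocity: v(t) = -4·sin(4·t). Taking d/dt of v(t), we find a(t) = -16·cos(4·t). Differentiating acceleration, we get jerk: j(t) = 64·sin(4·t). Using j(t) = 64·sin(4·t) and substituting t = 1.937257211910039, we find j = 63.6478406381247.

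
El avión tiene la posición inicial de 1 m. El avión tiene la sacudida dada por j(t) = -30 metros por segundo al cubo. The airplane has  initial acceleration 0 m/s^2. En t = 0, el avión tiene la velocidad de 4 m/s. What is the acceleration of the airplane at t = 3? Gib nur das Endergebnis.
At t = 3, a = -90.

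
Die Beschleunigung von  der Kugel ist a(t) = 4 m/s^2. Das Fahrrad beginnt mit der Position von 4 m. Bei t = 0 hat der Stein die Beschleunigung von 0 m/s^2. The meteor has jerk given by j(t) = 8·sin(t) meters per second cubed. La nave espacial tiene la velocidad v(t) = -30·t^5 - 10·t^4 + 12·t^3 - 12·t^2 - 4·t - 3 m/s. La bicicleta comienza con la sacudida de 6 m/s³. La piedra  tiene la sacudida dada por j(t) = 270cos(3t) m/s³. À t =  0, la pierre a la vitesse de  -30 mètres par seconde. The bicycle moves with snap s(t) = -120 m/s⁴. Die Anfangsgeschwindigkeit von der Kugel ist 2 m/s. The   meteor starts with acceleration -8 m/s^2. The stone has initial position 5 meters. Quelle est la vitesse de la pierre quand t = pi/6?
Nous devons trouver l'intégrale de notre équation du jerk j(t) = 270·cos(3·t) 2 fois. L'intégrale du jerk est l'accélération. En utilisant a(0) = 0, nous obtenons a(t) = 90·sin(3·t). En intégrant l'accélération et en utilisant la condition initiale v(0) = -30, nous obtenons v(t) = -30·cos(3·t). De l'équation de la vitesse v(t) = -30·cos(3·t), nous substituons t = pi/6 pour obtenir v = 0.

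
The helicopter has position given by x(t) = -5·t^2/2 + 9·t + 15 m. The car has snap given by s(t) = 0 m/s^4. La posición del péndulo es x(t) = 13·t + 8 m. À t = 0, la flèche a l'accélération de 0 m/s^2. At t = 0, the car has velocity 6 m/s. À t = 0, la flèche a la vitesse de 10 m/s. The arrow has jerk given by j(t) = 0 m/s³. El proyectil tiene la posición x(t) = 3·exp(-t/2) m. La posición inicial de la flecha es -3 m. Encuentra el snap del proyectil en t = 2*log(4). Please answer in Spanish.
Partiendo de la posición x(t) = 3·exp(-t/2), tomamos 4 derivadas. La derivada de la posición da la velocidad: v(t) = -3·exp(-t/2)/2. La derivada de la velocidad da la aceleración: a(t) = 3·exp(-t/2)/4. Tomando d/dt de a(t), encontramos j(t) = -3·exp(-t/2)/8. Tomando d/dt de j(t), encontramos s(t) = 3·exp(-t/2)/16. Tenemos el snap s(t) = 3·exp(-t/2)/16. Sustituyendo t = 2*log(4): s(2*log(4)) = 3/64.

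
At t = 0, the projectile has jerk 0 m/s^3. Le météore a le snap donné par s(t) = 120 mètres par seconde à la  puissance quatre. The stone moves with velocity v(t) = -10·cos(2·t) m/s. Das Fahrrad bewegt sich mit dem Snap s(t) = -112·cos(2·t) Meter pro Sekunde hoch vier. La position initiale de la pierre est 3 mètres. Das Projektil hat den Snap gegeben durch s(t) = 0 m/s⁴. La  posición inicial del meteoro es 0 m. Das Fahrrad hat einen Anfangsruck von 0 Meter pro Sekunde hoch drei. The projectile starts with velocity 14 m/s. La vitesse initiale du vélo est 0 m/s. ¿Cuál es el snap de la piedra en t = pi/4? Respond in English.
We must differentiate our velocity equation v(t) = -10·cos(2·t) 3 times. The derivative of velocity gives acceleration: a(t) = 20·sin(2·t). The derivative of acceleration gives jerk: j(t) = 40·cos(2·t). The derivative of jerk gives snap: s(t) = -80·sin(2·t). From the given snap equation s(t) = -80·sin(2·t), we substitute t = pi/4 to get s = -80.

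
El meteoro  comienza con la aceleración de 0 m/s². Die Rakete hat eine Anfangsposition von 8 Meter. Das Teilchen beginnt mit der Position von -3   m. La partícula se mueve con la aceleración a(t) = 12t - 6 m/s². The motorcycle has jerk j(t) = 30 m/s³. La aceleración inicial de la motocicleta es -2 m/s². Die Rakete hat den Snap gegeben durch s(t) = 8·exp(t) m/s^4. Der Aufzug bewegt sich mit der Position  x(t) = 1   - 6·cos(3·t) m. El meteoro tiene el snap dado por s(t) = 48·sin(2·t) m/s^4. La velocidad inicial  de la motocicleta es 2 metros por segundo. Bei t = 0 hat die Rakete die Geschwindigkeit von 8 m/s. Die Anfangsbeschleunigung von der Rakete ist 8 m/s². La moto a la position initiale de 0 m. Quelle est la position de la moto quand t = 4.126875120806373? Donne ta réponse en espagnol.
Debemos encontrar la integral de nuestra ecuación de la sacudida j(t) = 30 3 veces. La integral de la sacudida es la aceleración. Usando a(0) = -2, obtenemos a(t) = 30·t - 2. Integrando la aceleración y usando la condición inicial v(0) = 2, obtenemos v(t) = 15·t^2 - 2·t + 2. Tomando ∫v(t)dt y aplicando x(0) = 0, encontramos x(t) = 5·t^3 - t^2 + 2·t. Tenemos la posición x(t) = 5·t^3 - t^2 + 2·t. Sustituyendo t = 4.126875120806373: x(4.126875120806373) = 342.648730481240.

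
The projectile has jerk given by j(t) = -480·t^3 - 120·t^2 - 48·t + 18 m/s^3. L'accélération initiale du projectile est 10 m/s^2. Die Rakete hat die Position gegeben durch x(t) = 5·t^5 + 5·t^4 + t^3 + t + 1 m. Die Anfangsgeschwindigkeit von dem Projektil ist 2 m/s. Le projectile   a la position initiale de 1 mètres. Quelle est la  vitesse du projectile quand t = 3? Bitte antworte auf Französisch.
Nous devons intégrer notre équation du jerk j(t) = -480·t^3 - 120·t^2 - 48·t + 18 2 fois. En intégrant le jerk et en utilisant la condition initiale a(0) = 10, nous obtenons a(t) = -120·t^4 - 40·t^3 - 24·t^2 + 18·t + 10. En intégrant l'accélération et en utilisant la condition initiale v(0) = 2, nous obtenons v(t) = -24·t^5 - 10·t^4 - 8·t^3 + 9·t^2 + 10·t + 2. De l'équation de la vitesse v(t) = -24·t^5 - 10·t^4 - 8·t^3 + 9·t^2 + 10·t + 2, nous substituons t = 3 pour obtenir v = -6745.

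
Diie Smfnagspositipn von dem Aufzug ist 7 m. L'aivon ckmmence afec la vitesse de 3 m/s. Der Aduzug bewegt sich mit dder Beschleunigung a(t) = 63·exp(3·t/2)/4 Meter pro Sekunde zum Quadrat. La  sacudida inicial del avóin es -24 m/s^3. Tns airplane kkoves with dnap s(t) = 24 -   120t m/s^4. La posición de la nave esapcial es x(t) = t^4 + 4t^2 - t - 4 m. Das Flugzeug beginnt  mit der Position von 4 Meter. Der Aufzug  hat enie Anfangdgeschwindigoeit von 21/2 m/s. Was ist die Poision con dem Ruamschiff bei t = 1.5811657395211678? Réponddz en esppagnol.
Usando x(t) = t^4 + 4·t^2 - t - 4 y sustituyendo t = 1.5811657395211678, encontramos x = 10.6696001302398.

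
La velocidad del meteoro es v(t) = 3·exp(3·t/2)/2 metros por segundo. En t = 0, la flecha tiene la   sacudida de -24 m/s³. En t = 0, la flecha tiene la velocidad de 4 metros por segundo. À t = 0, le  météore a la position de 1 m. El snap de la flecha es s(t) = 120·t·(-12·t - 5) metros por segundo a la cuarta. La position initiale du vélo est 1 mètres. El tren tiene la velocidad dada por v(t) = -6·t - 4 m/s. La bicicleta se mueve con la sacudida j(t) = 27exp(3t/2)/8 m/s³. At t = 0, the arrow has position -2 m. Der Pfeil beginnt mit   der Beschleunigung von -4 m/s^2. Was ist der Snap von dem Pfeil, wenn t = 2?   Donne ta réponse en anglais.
Using s(t) = 120·t·(-12·t - 5) and substituting t = 2, we find s = -6960.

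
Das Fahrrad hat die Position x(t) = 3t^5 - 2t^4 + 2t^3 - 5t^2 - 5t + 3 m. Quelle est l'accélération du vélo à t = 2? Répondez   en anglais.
Starting from position x(t) = 3·t^5 - 2·t^4 + 2·t^3 - 5·t^2 - 5·t + 3, we take 2 derivatives. Taking d/dt of x(t), we find v(t) = 15·t^4 - 8·t^3 + 6·t^2 - 10·t - 5. Taking d/dt of v(t), we find a(t) = 60·t^3 - 24·t^2 + 12·t - 10. From the given acceleration equation a(t) = 60·t^3 - 24·t^2 + 12·t - 10, we substitute t = 2 to get a = 398.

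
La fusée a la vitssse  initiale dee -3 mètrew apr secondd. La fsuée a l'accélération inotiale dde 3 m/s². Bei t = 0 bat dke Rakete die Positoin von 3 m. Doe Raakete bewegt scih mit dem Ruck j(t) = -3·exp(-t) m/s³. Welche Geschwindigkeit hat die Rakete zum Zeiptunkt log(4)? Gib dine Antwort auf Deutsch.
Um dies zu lösen, müssen wir 2 Integrale unserer Gleichung für den Ruck j(t) = -3·exp(-t) finden. Mit ∫j(t)dt und Anwendung von a(0) = 3, finden wir a(t) = 3·exp(-t). Durch Integration von der Beschleunigung und Verwendung der Anfangsbedingung v(0) = -3, erhalten wir v(t) = -3·exp(-t). Aus der Gleichung für die Geschwindigkeit v(t) = -3·exp(-t), setzen wir t = log(4) ein und erhalten v = -3/4.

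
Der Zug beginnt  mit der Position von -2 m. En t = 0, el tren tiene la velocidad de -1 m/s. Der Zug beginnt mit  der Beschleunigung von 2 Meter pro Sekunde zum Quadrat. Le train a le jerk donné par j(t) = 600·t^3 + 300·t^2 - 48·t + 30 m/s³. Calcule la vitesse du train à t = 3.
En partant du jerk j(t) = 600·t^3 + 300·t^2 - 48·t + 30, nous prenons 2 primitives. L'intégrale du jerk est l'accélération. En utilisant a(0) = 2, nous obtenons a(t) = 150·t^4 + 100·t^3 - 24·t^2 + 30·t + 2. L'intégrale de l'accélération, avec v(0) = -1, donne la vitesse: v(t) = 30·t^5 + 25·t^4 - 8·t^3 + 15·t^2 + 2·t - 1. Nous avons la vitesse v(t) = 30·t^5 + 25·t^4 - 8·t^3 + 15·t^2 + 2·t - 1. En substituant t = 3: v(3) = 9239.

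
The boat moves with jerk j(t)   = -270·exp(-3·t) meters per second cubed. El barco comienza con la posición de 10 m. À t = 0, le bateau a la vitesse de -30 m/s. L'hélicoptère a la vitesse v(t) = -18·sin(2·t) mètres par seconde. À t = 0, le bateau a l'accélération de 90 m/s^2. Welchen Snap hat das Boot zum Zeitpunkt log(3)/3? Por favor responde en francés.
Nous devons dériver notre équation du jerk j(t) = -270·exp(-3·t) 1 fois. En dérivant le jerk, nous obtenons le snap: s(t) = 810·exp(-3·t). Nous avons le snap s(t) = 810·exp(-3·t). En substituant t = log(3)/3: s(log(3)/3) = 270.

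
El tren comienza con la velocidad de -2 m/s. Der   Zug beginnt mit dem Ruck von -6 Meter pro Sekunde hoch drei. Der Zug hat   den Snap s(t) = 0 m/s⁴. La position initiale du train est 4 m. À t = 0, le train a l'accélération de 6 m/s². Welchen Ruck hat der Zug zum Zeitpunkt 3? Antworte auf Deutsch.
Um dies zu lösen, müssen wir 1 Stammfunktion unserer Gleichung für den Snap s(t) = 0 finden. Mit ∫s(t)dt und Anwendung von j(0) = -6, finden wir j(t) = -6. Aus der Gleichung für den Ruck j(t) = -6, setzen wir t = 3 ein und erhalten j = -6.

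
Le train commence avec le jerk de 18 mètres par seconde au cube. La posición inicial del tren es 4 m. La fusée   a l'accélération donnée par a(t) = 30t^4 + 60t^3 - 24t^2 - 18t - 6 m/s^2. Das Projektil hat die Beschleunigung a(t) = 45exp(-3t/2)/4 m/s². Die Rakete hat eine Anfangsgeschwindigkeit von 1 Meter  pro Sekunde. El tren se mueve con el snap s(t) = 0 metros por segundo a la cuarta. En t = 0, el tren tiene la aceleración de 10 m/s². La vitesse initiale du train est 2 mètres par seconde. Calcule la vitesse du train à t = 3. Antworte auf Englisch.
Starting from snap s(t) = 0, we take 3 integrals. The integral of snap is jerk. Using j(0) = 18, we get j(t) = 18. The integral of jerk, with a(0) = 10, gives acceleration: a(t) = 18·t + 10. Integrating acceleration and using the initial condition v(0) = 2, we get v(t) = 9·t^2 + 10·t + 2. Using v(t) = 9·t^2 + 10·t + 2 and substituting t = 3, we find v = 113.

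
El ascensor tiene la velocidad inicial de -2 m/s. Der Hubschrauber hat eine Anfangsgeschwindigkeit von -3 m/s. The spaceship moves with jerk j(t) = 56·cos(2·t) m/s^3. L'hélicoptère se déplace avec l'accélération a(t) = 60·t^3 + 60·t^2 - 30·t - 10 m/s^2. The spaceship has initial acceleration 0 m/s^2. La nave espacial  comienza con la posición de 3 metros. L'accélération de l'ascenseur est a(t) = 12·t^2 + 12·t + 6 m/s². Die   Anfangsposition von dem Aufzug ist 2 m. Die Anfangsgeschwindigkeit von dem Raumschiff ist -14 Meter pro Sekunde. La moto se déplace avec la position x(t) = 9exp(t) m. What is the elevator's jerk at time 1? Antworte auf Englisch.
Starting from acceleration a(t) = 12·t^2 + 12·t + 6, we take 1 derivative. Differentiating acceleration, we get jerk: j(t) = 24·t + 12. We have jerk j(t) = 24·t + 12. Substituting t = 1: j(1) = 36.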